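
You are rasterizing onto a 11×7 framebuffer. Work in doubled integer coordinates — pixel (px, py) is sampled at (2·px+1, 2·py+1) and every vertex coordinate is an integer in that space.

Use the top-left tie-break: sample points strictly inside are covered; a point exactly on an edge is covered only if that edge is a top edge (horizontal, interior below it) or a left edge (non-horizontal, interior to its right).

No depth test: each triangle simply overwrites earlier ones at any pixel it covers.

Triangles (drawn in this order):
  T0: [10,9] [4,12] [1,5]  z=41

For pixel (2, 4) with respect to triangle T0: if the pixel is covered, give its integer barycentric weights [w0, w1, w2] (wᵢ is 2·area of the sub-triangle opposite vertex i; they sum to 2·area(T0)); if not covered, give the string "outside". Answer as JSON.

T0:
  2·area = 51
  edge (10, 9)→(4, 12): d=(-6,3) right/bottom  bias=-1
  edge (4, 12)→(1, 5): d=(-3,-7) top-left  bias=+0
  edge (1, 5)→(10, 9): d=(9,4) right/bottom  bias=-1
    (0,2)@(1, 5): e=[51,0,0] → ·  [on edge]
    (1,3)@(3, 7): e=[33,8,10] → █
    (2,3)@(5, 7): e=[27,22,2] → █
    (3,3)@(7, 7): e=[21,36,-6] → ·
    (1,4)@(3, 9): e=[21,2,28] → █
    (3,4)@(7, 9): e=[9,30,12] → █
    (4,4)@(9, 9): e=[3,44,4] → █
    (5,4)@(11, 9): e=[-3,58,-4] → ·
    (1,5)@(3, 11): e=[9,-4,46] → ·
    (2,5)@(5, 11): e=[3,10,38] → █
    (3,5)@(7, 11): e=[-3,24,30] → ·
    (4,5)@(9, 11): e=[-9,38,22] → ·
    (9,6)@(19, 13): e=[-51,102,0] → ·  [on edge]
  covered (7 px):
    · · · · · · · · · · ·
    · · · · · · · · · · ·
    · · · · · · · · · · ·
    · █ █ · · · · · · · ·
    · █ █ █ █ · · · · · ·
    · · █ · · · · · · · ·
    · · · · · · · · · · ·

Final: [16,20,15]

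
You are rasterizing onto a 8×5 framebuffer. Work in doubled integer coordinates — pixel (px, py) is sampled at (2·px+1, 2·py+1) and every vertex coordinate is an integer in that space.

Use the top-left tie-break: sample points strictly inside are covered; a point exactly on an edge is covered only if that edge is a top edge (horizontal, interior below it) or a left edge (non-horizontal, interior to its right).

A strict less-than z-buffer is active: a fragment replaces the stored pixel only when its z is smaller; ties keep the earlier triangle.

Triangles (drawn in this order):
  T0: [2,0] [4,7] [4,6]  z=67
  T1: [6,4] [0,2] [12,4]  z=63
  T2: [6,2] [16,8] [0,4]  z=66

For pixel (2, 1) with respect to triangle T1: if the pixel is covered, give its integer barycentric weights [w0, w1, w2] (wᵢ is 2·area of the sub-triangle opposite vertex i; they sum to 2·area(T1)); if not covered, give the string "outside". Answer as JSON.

T0:
  2·area = 2  (B↔C swapped to make it positive)
  edge (2, 0)→(4, 6): d=(2,6) right/bottom  bias=-1
  edge (4, 6)→(4, 7): d=(0,1) right/bottom  bias=-1
  edge (4, 7)→(2, 0): d=(-2,-7) top-left  bias=+0
    (1,1)@(3, 3): e=[0,1,1] → .  [on edge]
    (2,4)@(5, 9): e=[0,-1,3] → .  [on edge]
  covered (0 px):
    . . . . . . . .
    . . . . . . . .
    . . . . . . . .
    . . . . . . . .
    . . . . . . . .
T1:
  2·area = 12
  edge (6, 4)→(0, 2): d=(-6,-2) top-left  bias=+0
  edge (0, 2)→(12, 4): d=(12,2) right/bottom  bias=-1
  edge (12, 4)→(6, 4): d=(-6,0) right/bottom  bias=-1
    (1,1)@(3, 3): e=[0,6,6] → X  [on edge]
    (2,1)@(5, 3): e=[4,2,6] → X
    (3,1)@(7, 3): e=[8,-2,6] → .
    (1,2)@(3, 5): e=[-12,30,-6] → .
    (2,2)@(5, 5): e=[-8,26,-6] → .
    (4,2)@(9, 5): e=[0,18,-6] → .  [on edge]
    (7,3)@(15, 7): e=[0,30,-18] → .  [on edge]
  covered (2 px):
    . . . . . . . .
    . X X . . . . .
    . . . . . . . .
    . . . . . . . .
    . . . . . . . .
T2:
  2·area = 56
  edge (6, 2)→(16, 8): d=(10,6) right/bottom  bias=-1
  edge (16, 8)→(0, 4): d=(-16,-4) top-left  bias=+0
  edge (0, 4)→(6, 2): d=(6,-2) top-left  bias=+0
    (4,0)@(9, 1): e=[-28,84,0] → .  [on edge]
    (1,1)@(3, 3): e=[28,28,0] → X  [on edge]
    (2,1)@(5, 3): e=[16,36,4] → X
    (3,1)@(7, 3): e=[4,44,8] → X
    (4,1)@(9, 3): e=[-8,52,12] → .
    (1,2)@(3, 5): e=[48,-4,12] → .
    (2,2)@(5, 5): e=[36,4,16] → X
    (4,2)@(9, 5): e=[12,20,24] → X
    (5,2)@(11, 5): e=[0,28,28] → .  [on edge]
    (2,3)@(5, 7): e=[56,-28,28] → .
    (3,3)@(7, 7): e=[44,-20,32] → .
    (4,3)@(9, 7): e=[32,-12,36] → .
  covered (7 px):
    . . . . . . . .
    . X X X . . . .
    . . X X X . . .
    . . . . . . X .
    . . . . . . . .

Answer: [2,6,4]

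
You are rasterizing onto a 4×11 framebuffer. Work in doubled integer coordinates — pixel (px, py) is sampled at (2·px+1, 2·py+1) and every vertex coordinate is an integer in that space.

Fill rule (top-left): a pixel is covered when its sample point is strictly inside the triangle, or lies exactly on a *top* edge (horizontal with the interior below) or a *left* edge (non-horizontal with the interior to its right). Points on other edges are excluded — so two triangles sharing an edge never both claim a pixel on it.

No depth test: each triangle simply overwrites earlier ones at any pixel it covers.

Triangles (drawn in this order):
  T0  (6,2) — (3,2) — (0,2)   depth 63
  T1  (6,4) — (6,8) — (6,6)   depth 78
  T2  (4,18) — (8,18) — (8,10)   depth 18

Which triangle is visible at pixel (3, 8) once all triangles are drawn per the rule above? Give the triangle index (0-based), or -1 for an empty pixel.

T0:
  degenerate (2·area = 0) — covers nothing
T1:
  degenerate (2·area = 0) — covers nothing
T2:
  2·area = 32  (B↔C swapped to make it positive)
  edge (4, 18)→(8, 10): d=(4,-8) top-left  bias=+0
  edge (8, 10)→(8, 18): d=(0,8) right/bottom  bias=-1
  edge (8, 18)→(4, 18): d=(-4,0) right/bottom  bias=-1
    (3,6)@(7, 13): e=[4,8,20] → X
    (3,7)@(7, 15): e=[12,8,12] → X
    (2,8)@(5, 17): e=[4,24,4] → X
    (2,9)@(5, 19): e=[12,24,-4] → .
    (3,9)@(7, 19): e=[28,8,-4] → .
  covered (4 px):
    . . . .
    . . . .
    . . . .
    . . . .
    . . . .
    . . . .
    . . . X
    . . . X
    . . X X
    . . . .
    . . . .

Z-buffer (winner per pixel, '.' = empty):
  . . . .
  . . . .
  . . . .
  . . . .
  . . . .
  . . . .
  . . . 2
  . . . 2
  . . 2 2
  . . . .
  . . . .

Answer: 2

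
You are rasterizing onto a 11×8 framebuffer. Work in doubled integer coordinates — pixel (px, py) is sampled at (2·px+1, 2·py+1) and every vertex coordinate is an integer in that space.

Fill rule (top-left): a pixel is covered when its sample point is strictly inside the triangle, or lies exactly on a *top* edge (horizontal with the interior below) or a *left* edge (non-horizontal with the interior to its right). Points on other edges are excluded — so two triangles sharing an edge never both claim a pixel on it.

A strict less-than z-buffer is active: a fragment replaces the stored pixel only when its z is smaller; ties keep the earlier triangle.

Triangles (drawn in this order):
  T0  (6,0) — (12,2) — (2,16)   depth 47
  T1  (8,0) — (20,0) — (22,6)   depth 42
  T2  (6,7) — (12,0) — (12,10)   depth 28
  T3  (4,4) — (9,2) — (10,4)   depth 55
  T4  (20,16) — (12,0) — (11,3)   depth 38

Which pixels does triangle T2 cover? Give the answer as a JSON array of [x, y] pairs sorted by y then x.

T0:
  2·area = 104
  edge (6, 0)→(12, 2): d=(6,2) right/bottom  bias=-1
  edge (12, 2)→(2, 16): d=(-10,14) right/bottom  bias=-1
  edge (2, 16)→(6, 0): d=(4,-16) top-left  bias=+0
    (3,0)@(7, 1): e=[4,80,20] → X
    (4,0)@(9, 1): e=[0,52,52] → .  [on edge]
    (3,1)@(7, 3): e=[16,60,28] → X
    (4,1)@(9, 3): e=[12,32,60] → X
    (5,1)@(11, 3): e=[8,4,92] → X
    (6,1)@(13, 3): e=[4,-24,124] → .
    (7,1)@(15, 3): e=[0,-52,156] → .  [on edge]
    (2,2)@(5, 5): e=[32,68,4] → X
    (5,2)@(11, 5): e=[20,-16,100] → .
    (10,2)@(21, 5): e=[0,-156,260] → .  [on edge]
    (2,3)@(5, 7): e=[44,48,12] → X
    (4,3)@(9, 7): e=[36,-8,76] → .
    (3,4)@(7, 9): e=[52,0,52] → .  [on edge]
  covered (12 px):
    . . . X . . . . . . .
    . . . X X X . . . . .
    . . X X X . . . . . .
    . . X X . . . . . . .
    . . X . . . . . . . .
    . . X . . . . . . . .
    . X . . . . . . . . .
    . . . . . . . . . . .
T1:
  2·area = 72
  edge (8, 0)→(20, 0): d=(12,0) top-left  bias=+0
  edge (20, 0)→(22, 6): d=(2,6) right/bottom  bias=-1
  edge (22, 6)→(8, 0): d=(-14,-6) top-left  bias=+0
    (5,0)@(11, 1): e=[12,56,4] → X
    (6,0)@(13, 1): e=[12,44,16] → X
    (7,0)@(15, 1): e=[12,32,28] → X
    (8,0)@(17, 1): e=[12,20,40] → X
    (9,0)@(19, 1): e=[12,8,52] → X
    (10,0)@(21, 1): e=[12,-4,64] → .
    (5,1)@(11, 3): e=[36,60,-24] → .
    (6,1)@(13, 3): e=[36,48,-12] → .
    (7,1)@(15, 3): e=[36,36,0] → X  [on edge]
    (10,1)@(21, 3): e=[36,0,36] → .  [on edge]
    (7,2)@(15, 5): e=[60,40,-28] → .
    (8,2)@(17, 5): e=[60,28,-16] → .
  covered (9 px):
    . . . . . X X X X X .
    . . . . . . . X X X .
    . . . . . . . . . . X
    . . . . . . . . . . .
    . . . . . . . . . . .
    . . . . . . . . . . .
    . . . . . . . . . . .
    . . . . . . . . . . .
T2:
  2·area = 60
  edge (6, 7)→(12, 0): d=(6,-7) top-left  bias=+0
  edge (12, 0)→(12, 10): d=(0,10) right/bottom  bias=-1
  edge (12, 10)→(6, 7): d=(-6,-3) top-left  bias=+0
    (5,1)@(11, 3): e=[11,10,39] → X
    (6,1)@(13, 3): e=[25,-10,45] → .
    (4,2)@(9, 5): e=[9,30,21] → X
    (6,2)@(13, 5): e=[37,-10,33] → .
    (3,3)@(7, 7): e=[7,50,3] → X
    (6,3)@(13, 7): e=[49,-10,21] → .
    (3,4)@(7, 9): e=[19,50,-9] → .
    (4,4)@(9, 9): e=[33,30,-3] → .
    (5,4)@(11, 9): e=[47,10,3] → X
    (6,4)@(13, 9): e=[61,-10,9] → .
    (5,5)@(11, 11): e=[59,10,-9] → .
  covered (7 px):
    . . . . . . . . . . .
    . . . . . X . . . . .
    . . . . X X . . . . .
    . . . X X X . . . . .
    . . . . . X . . . . .
    . . . . . . . . . . .
    . . . . . . . . . . .
    . . . . . . . . . . .
T3:
  2·area = 12
  edge (4, 4)→(9, 2): d=(5,-2) top-left  bias=+0
  edge (9, 2)→(10, 4): d=(1,2) right/bottom  bias=-1
  edge (10, 4)→(4, 4): d=(-6,0) right/bottom  bias=-1
    (3,1)@(7, 3): e=[1,5,6] → X
    (4,1)@(9, 3): e=[5,1,6] → X
    (5,1)@(11, 3): e=[9,-3,6] → .
    (3,2)@(7, 5): e=[11,7,-6] → .
    (4,2)@(9, 5): e=[15,3,-6] → .
  covered (2 px):
    . . . . . . . . . . .
    . . . X X . . . . . .
    . . . . . . . . . . .
    . . . . . . . . . . .
    . . . . . . . . . . .
    . . . . . . . . . . .
    . . . . . . . . . . .
    . . . . . . . . . . .
T4:
  2·area = 40  (B↔C swapped to make it positive)
  edge (20, 16)→(11, 3): d=(-9,-13) top-left  bias=+0
  edge (11, 3)→(12, 0): d=(1,-3) top-left  bias=+0
  edge (12, 0)→(20, 16): d=(8,16) right/bottom  bias=-1
    (5,1)@(11, 3): e=[0,0,40] → X  [on edge]
    (6,1)@(13, 3): e=[26,6,8] → X
    (7,1)@(15, 3): e=[52,12,-24] → .
    (5,2)@(11, 5): e=[-18,2,56] → .
    (6,2)@(13, 5): e=[8,8,24] → X
    (7,2)@(15, 5): e=[34,14,-8] → .
    (6,3)@(13, 7): e=[-10,10,40] → .
    (7,3)@(15, 7): e=[16,16,8] → X
    (8,3)@(17, 7): e=[42,22,-24] → .
    (4,4)@(9, 9): e=[-80,0,120] → .  [on edge]
    (7,4)@(15, 9): e=[-2,18,24] → .
    (8,5)@(17, 11): e=[6,26,8] → X
    (3,7)@(7, 15): e=[-160,0,200] → .  [on edge]
  covered (5 px):
    . . . . . . . . . . .
    . . . . . X X . . . .
    . . . . . . X . . . .
    . . . . . . . X . . .
    . . . . . . . . . . .
    . . . . . . . . X . .
    . . . . . . . . . . .
    . . . . . . . . . . .

Final: [[5,1],[4,2],[5,2],[3,3],[4,3],[5,3],[5,4]]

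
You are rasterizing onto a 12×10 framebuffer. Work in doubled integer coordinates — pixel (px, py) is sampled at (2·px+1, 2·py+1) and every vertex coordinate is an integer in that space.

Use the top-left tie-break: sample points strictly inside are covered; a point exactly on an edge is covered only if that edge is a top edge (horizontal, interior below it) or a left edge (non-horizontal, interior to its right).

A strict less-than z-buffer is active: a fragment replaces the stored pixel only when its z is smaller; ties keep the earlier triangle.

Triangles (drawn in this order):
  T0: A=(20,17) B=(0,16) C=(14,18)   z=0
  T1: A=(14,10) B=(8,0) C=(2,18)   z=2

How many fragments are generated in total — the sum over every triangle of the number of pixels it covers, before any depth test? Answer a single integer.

T0:
  2·area = 26  (B↔C swapped to make it positive)
  edge (20, 17)→(14, 18): d=(-6,1) right/bottom  bias=-1
  edge (14, 18)→(0, 16): d=(-14,-2) top-left  bias=+0
  edge (0, 16)→(20, 17): d=(20,1) right/bottom  bias=-1
    (3,8)@(7, 17): e=[13,0,13] → █  [on edge]
    (4,8)@(9, 17): e=[11,4,11] → █
    (5,8)@(11, 17): e=[9,8,9] → █
    (6,8)@(13, 17): e=[7,12,7] → █
    (7,8)@(15, 17): e=[5,16,5] → █
    (8,8)@(17, 17): e=[3,20,3] → █
    (9,8)@(19, 17): e=[1,24,1] → █
    (10,8)@(21, 17): e=[-1,28,-1] → ·
    (3,9)@(7, 19): e=[1,-28,53] → ·
    (4,9)@(9, 19): e=[-1,-24,51] → ·
    (5,9)@(11, 19): e=[-3,-20,49] → ·
    (6,9)@(13, 19): e=[-5,-16,47] → ·
    (10,9)@(21, 19): e=[-13,0,39] → ·  [on edge]
  covered (7 px):
    · · · · · · · · · · · ·
    · · · · · · · · · · · ·
    · · · · · · · · · · · ·
    · · · · · · · · · · · ·
    · · · · · · · · · · · ·
    · · · · · · · · · · · ·
    · · · · · · · · · · · ·
    · · · · · · · · · · · ·
    · · · █ █ █ █ █ █ █ · ·
    · · · · · · · · · · · ·
T1:
  2·area = 168  (B↔C swapped to make it positive)
  edge (14, 10)→(2, 18): d=(-12,8) right/bottom  bias=-1
  edge (2, 18)→(8, 0): d=(6,-18) top-left  bias=+0
  edge (8, 0)→(14, 10): d=(6,10) right/bottom  bias=-1
    (3,1)@(7, 3): e=[140,0,28] → █  [on edge]
    (4,1)@(9, 3): e=[124,36,8] → █
    (5,1)@(11, 3): e=[108,72,-12] → ·
    (3,2)@(7, 5): e=[116,12,40] → █
    (5,2)@(11, 5): e=[84,84,0] → ·  [on edge]
    (3,3)@(7, 7): e=[92,24,52] → █
    (5,3)@(11, 7): e=[60,96,12] → █
    (6,3)@(13, 7): e=[44,132,-8] → ·
    (2,4)@(5, 9): e=[84,0,84] → █  [on edge]
    (6,4)@(13, 9): e=[20,144,4] → █
    (7,4)@(15, 9): e=[4,180,-16] → ·
    (2,5)@(5, 11): e=[60,12,96] → █
    (1,7)@(3, 15): e=[28,0,140] → █  [on edge]
    (8,7)@(17, 15): e=[-84,252,0] → ·  [on edge]
  covered (22 px):
    · · · · · · · · · · · ·
    · · · █ █ · · · · · · ·
    · · · █ █ · · · · · · ·
    · · · █ █ █ · · · · · ·
    · · █ █ █ █ █ · · · · ·
    · · █ █ █ █ · · · · · ·
    · · █ █ █ · · · · · · ·
    · █ █ · · · · · · · · ·
    · █ · · · · · · · · · ·
    · · · · · · · · · · · ·

Answer: 29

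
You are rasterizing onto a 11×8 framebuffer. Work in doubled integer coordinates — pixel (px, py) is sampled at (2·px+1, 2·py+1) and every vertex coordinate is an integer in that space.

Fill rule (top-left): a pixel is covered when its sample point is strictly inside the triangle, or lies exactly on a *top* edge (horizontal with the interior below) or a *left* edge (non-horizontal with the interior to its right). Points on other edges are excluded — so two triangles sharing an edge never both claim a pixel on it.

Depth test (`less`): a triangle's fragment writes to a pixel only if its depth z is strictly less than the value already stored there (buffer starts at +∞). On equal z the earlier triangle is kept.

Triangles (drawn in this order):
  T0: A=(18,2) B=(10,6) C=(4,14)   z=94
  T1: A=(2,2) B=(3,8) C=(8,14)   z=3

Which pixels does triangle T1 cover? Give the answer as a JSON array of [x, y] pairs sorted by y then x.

T0:
  2·area = 40  (B↔C swapped to make it positive)
  edge (18, 2)→(4, 14): d=(-14,12) right/bottom  bias=-1
  edge (4, 14)→(10, 6): d=(6,-8) top-left  bias=+0
  edge (10, 6)→(18, 2): d=(8,-4) top-left  bias=+0
    (6,2)@(13, 5): e=[18,18,4] → #
    (7,2)@(15, 5): e=[-6,34,12] → ·
    (5,3)@(11, 7): e=[14,14,12] → #
    (6,3)@(13, 7): e=[-10,30,20] → ·
    (4,4)@(9, 9): e=[10,10,20] → #
    (5,4)@(11, 9): e=[-14,26,28] → ·
    (3,5)@(7, 11): e=[6,6,28] → #
    (4,5)@(9, 11): e=[-18,22,36] → ·
    (2,6)@(5, 13): e=[2,2,36] → #
    (3,6)@(7, 13): e=[-22,18,44] → ·
    (2,7)@(5, 15): e=[-26,14,52] → ·
  covered (5 px):
    · · · · · · · · · · ·
    · · · · · · · · · · ·
    · · · · · · # · · · ·
    · · · · · # · · · · ·
    · · · · # · · · · · ·
    · · · # · · · · · · ·
    · · # · · · · · · · ·
    · · · · · · · · · · ·
T1:
  2·area = 24  (B↔C swapped to make it positive)
  edge (2, 2)→(8, 14): d=(6,12) right/bottom  bias=-1
  edge (8, 14)→(3, 8): d=(-5,-6) top-left  bias=+0
  edge (3, 8)→(2, 2): d=(-1,-6) top-left  bias=+0
    (1,2)@(3, 5): e=[6,15,3] → #
    (2,2)@(5, 5): e=[-18,27,15] → ·
    (1,3)@(3, 7): e=[18,5,1] → #
    (2,3)@(5, 7): e=[-6,17,13] → ·
    (1,4)@(3, 9): e=[30,-5,-1] → ·
    (2,4)@(5, 9): e=[6,7,11] → #
    (3,4)@(7, 9): e=[-18,19,23] → ·
    (2,5)@(5, 11): e=[18,-3,9] → ·
  covered (3 px):
    · · · · · · · · · · ·
    · · · · · · · · · · ·
    · # · · · · · · · · ·
    · # · · · · · · · · ·
    · · # · · · · · · · ·
    · · · · · · · · · · ·
    · · · · · · · · · · ·
    · · · · · · · · · · ·

Result: [[1,2],[1,3],[2,4]]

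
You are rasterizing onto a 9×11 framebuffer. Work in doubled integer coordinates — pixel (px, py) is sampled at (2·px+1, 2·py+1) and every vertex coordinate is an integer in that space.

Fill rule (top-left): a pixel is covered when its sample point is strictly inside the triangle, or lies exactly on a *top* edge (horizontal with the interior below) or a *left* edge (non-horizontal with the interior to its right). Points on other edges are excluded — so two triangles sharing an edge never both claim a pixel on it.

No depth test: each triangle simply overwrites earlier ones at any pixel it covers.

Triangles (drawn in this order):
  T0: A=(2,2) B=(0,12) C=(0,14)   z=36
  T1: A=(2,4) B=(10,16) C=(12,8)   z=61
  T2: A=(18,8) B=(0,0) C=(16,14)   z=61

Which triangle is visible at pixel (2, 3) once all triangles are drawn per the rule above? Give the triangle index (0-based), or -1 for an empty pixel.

T0:
  2·area = 4  (B↔C swapped to make it positive)
  edge (2, 2)→(0, 14): d=(-2,12) right/bottom  bias=-1
  edge (0, 14)→(0, 12): d=(0,-2) top-left  bias=+0
  edge (0, 12)→(2, 2): d=(2,-10) top-left  bias=+0
    (0,3)@(1, 7): e=[2,2,0] → #  [on edge]
    (1,3)@(3, 7): e=[-22,6,20] → ·
    (0,4)@(1, 9): e=[-2,2,4] → ·
  covered (1 px):
    · · · · · · · · ·
    · · · · · · · · ·
    · · · · · · · · ·
    # · · · · · · · ·
    · · · · · · · · ·
    · · · · · · · · ·
    · · · · · · · · ·
    · · · · · · · · ·
    · · · · · · · · ·
    · · · · · · · · ·
    · · · · · · · · ·
T1:
  2·area = 88  (B↔C swapped to make it positive)
  edge (2, 4)→(12, 8): d=(10,4) right/bottom  bias=-1
  edge (12, 8)→(10, 16): d=(-2,8) right/bottom  bias=-1
  edge (10, 16)→(2, 4): d=(-8,-12) top-left  bias=+0
    (1,2)@(3, 5): e=[6,78,4] → #
    (2,2)@(5, 5): e=[-2,62,28] → ·
    (1,3)@(3, 7): e=[26,74,-12] → ·
    (2,3)@(5, 7): e=[18,58,12] → #
    (3,3)@(7, 7): e=[10,42,36] → #
    (4,3)@(9, 7): e=[2,26,60] → #
    (5,3)@(11, 7): e=[-6,10,84] → ·
    (2,4)@(5, 9): e=[38,54,-4] → ·
    (3,4)@(7, 9): e=[30,38,20] → #
    (5,4)@(11, 9): e=[14,6,68] → #
    (6,4)@(13, 9): e=[6,-10,92] → ·
    (3,5)@(7, 11): e=[50,34,4] → #
  covered (11 px):
    · · · · · · · · ·
    · · · · · · · · ·
    · # · · · · · · ·
    · · # # # · · · ·
    · · · # # # · · ·
    · · · # # # · · ·
    · · · · # · · · ·
    · · · · · · · · ·
    · · · · · · · · ·
    · · · · · · · · ·
    · · · · · · · · ·
T2:
  2·area = 124  (B↔C swapped to make it positive)
  edge (18, 8)→(16, 14): d=(-2,6) right/bottom  bias=-1
  edge (16, 14)→(0, 0): d=(-16,-14) top-left  bias=+0
  edge (0, 0)→(18, 8): d=(18,8) right/bottom  bias=-1
    (2,1)@(5, 3): e=[88,22,14] → #
    (3,1)@(7, 3): e=[76,50,-2] → ·
    (2,2)@(5, 5): e=[84,-10,50] → ·
    (3,2)@(7, 5): e=[72,18,34] → #
    (4,2)@(9, 5): e=[60,46,18] → #
    (5,2)@(11, 5): e=[48,74,2] → #
    (6,2)@(13, 5): e=[36,102,-14] → ·
    (3,3)@(7, 7): e=[68,-14,70] → ·
    (4,3)@(9, 7): e=[56,14,54] → #
    (6,3)@(13, 7): e=[32,70,22] → #
    (7,3)@(15, 7): e=[20,98,6] → #
    (8,3)@(17, 7): e=[8,126,-10] → ·
    (8,5)@(17, 11): e=[0,62,62] → ·  [on edge]
    (7,8)@(15, 17): e=[0,-62,186] → ·  [on edge]
  covered (15 px):
    · · · · · · · · ·
    · · # · · · · · ·
    · · · # # # · · ·
    · · · · # # # # ·
    · · · · · # # # #
    · · · · · · # # ·
    · · · · · · · # ·
    · · · · · · · · ·
    · · · · · · · · ·
    · · · · · · · · ·
    · · · · · · · · ·

Z-buffer (winner per pixel, '.' = empty):
  . . . . . . . . .
  . . 2 . . . . . .
  . 1 . 2 2 2 . . .
  0 . 1 1 2 2 2 2 .
  . . . 1 1 2 2 2 2
  . . . 1 1 1 2 2 .
  . . . . 1 . . 2 .
  . . . . . . . . .
  . . . . . . . . .
  . . . . . . . . .
  . . . . . . . . .

Final: 1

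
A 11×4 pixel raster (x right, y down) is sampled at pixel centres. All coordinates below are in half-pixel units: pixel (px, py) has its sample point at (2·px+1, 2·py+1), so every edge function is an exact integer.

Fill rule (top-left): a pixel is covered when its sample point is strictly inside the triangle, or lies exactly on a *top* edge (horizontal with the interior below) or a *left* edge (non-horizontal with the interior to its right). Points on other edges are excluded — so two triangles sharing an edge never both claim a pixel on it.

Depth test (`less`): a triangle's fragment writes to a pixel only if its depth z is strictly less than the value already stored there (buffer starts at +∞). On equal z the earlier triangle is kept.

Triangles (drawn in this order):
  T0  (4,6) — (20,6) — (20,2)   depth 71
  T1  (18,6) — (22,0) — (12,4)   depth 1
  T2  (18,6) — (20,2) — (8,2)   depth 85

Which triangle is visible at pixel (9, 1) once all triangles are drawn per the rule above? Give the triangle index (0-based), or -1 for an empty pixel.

T0:
  2·area = 64  (B↔C swapped to make it positive)
  edge (4, 6)→(20, 2): d=(16,-4) top-left  bias=+0
  edge (20, 2)→(20, 6): d=(0,4) right/bottom  bias=-1
  edge (20, 6)→(4, 6): d=(-16,0) right/bottom  bias=-1
    (8,1)@(17, 3): e=[4,12,48] → X
    (9,1)@(19, 3): e=[12,4,48] → X
    (10,1)@(21, 3): e=[20,-4,48] → .
    (4,2)@(9, 5): e=[4,44,16] → X
    (5,2)@(11, 5): e=[12,36,16] → X
    (6,2)@(13, 5): e=[20,28,16] → X
    (7,2)@(15, 5): e=[28,20,16] → X
    (10,2)@(21, 5): e=[52,-4,16] → .
    (4,3)@(9, 7): e=[36,44,-16] → .
    (5,3)@(11, 7): e=[44,36,-16] → .
    (6,3)@(13, 7): e=[52,28,-16] → .
    (7,3)@(15, 7): e=[60,20,-16] → .
  covered (8 px):
    . . . . . . . . . . .
    . . . . . . . . X X .
    . . . . X X X X X X .
    . . . . . . . . . . .
T1:
  2·area = 44  (B↔C swapped to make it positive)
  edge (18, 6)→(12, 4): d=(-6,-2) top-left  bias=+0
  edge (12, 4)→(22, 0): d=(10,-4) top-left  bias=+0
  edge (22, 0)→(18, 6): d=(-4,6) right/bottom  bias=-1
    (1,0)@(3, 1): e=[0,-66,110] → .  [on edge]
    (10,0)@(21, 1): e=[36,6,2] → X
    (4,1)@(9, 3): e=[0,-22,66] → .  [on edge]
    (7,1)@(15, 3): e=[12,2,30] → X
    (8,1)@(17, 3): e=[16,10,18] → X
    (9,1)@(19, 3): e=[20,18,6] → X
    (10,1)@(21, 3): e=[24,26,-6] → .
    (7,2)@(15, 5): e=[0,22,22] → X  [on edge]
    (9,2)@(19, 5): e=[8,38,-2] → .
    (7,3)@(15, 7): e=[-12,42,14] → .
    (8,3)@(17, 7): e=[-8,50,2] → .
    (10,3)@(21, 7): e=[0,66,-22] → .  [on edge]
  covered (6 px):
    . . . . . . . . . . X
    . . . . . . . X X X .
    . . . . . . . X X . .
    . . . . . . . . . . .
T2:
  2·area = 48  (B↔C swapped to make it positive)
  edge (18, 6)→(8, 2): d=(-10,-4) top-left  bias=+0
  edge (8, 2)→(20, 2): d=(12,0) top-left  bias=+0
  edge (20, 2)→(18, 6): d=(-2,4) right/bottom  bias=-1
    (5,1)@(11, 3): e=[2,12,34] → X
    (6,1)@(13, 3): e=[10,12,26] → X
    (7,1)@(15, 3): e=[18,12,18] → X
    (8,1)@(17, 3): e=[26,12,10] → X
    (9,1)@(19, 3): e=[34,12,2] → X
    (10,1)@(21, 3): e=[42,12,-6] → .
    (5,2)@(11, 5): e=[-18,36,30] → .
    (6,2)@(13, 5): e=[-10,36,22] → .
    (7,2)@(15, 5): e=[-2,36,14] → .
    (8,2)@(17, 5): e=[6,36,6] → X
    (9,2)@(19, 5): e=[14,36,-2] → .
    (8,3)@(17, 7): e=[-14,60,2] → .
  covered (6 px):
    . . . . . . . . . . .
    . . . . . X X X X X .
    . . . . . . . . X . .
    . . . . . . . . . . .

Z-buffer (winner per pixel, '.' = empty):
  . . . . . . . . . . 1
  . . . . . 2 2 1 1 1 .
  . . . . 0 0 0 1 1 0 .
  . . . . . . . . . . .

Final: 1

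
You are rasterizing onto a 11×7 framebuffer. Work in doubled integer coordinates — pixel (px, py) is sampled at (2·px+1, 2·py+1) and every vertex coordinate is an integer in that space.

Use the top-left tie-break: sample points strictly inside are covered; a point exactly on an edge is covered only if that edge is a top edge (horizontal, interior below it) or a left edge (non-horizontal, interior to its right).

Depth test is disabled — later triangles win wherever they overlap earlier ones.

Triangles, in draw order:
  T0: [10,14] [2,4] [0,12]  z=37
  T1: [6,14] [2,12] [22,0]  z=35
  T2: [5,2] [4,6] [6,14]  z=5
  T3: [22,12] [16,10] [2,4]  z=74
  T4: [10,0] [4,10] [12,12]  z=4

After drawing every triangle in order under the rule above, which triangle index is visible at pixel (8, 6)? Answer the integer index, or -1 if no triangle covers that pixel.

T0:
  2·area = 84  (B↔C swapped to make it positive)
  edge (10, 14)→(0, 12): d=(-10,-2) top-left  bias=+0
  edge (0, 12)→(2, 4): d=(2,-8) top-left  bias=+0
  edge (2, 4)→(10, 14): d=(8,10) right/bottom  bias=-1
    (1,3)@(3, 7): e=[56,14,14] → X
    (2,3)@(5, 7): e=[60,30,-6] → .
    (0,4)@(1, 9): e=[32,2,50] → X
    (2,4)@(5, 9): e=[40,34,10] → X
    (3,4)@(7, 9): e=[44,50,-10] → .
    (0,5)@(1, 11): e=[12,6,66] → X
    (3,5)@(7, 11): e=[24,54,6] → X
    (4,5)@(9, 11): e=[28,70,-14] → .
    (0,6)@(1, 13): e=[-8,10,82] → .
    (1,6)@(3, 13): e=[-4,26,62] → .
    (2,6)@(5, 13): e=[0,42,42] → X  [on edge]
    (4,6)@(9, 13): e=[8,74,2] → X
  covered (11 px):
    . . . . . . . . . . .
    . . . . . . . . . . .
    . . . . . . . . . . .
    . X . . . . . . . . .
    X X X . . . . . . . .
    X X X X . . . . . . .
    . . X X X . . . . . .
T1:
  2·area = 88
  edge (6, 14)→(2, 12): d=(-4,-2) top-left  bias=+0
  edge (2, 12)→(22, 0): d=(20,-12) top-left  bias=+0
  edge (22, 0)→(6, 14): d=(-16,14) right/bottom  bias=-1
    (8,1)@(17, 3): e=[66,0,22] → X  [on edge]
    (9,1)@(19, 3): e=[70,24,-6] → .
    (7,2)@(15, 5): e=[54,16,18] → X
    (8,2)@(17, 5): e=[58,40,-10] → .
    (5,3)@(11, 7): e=[38,8,42] → X
    (6,3)@(13, 7): e=[42,32,14] → X
    (7,3)@(15, 7): e=[46,56,-14] → .
    (3,4)@(7, 9): e=[22,0,66] → X  [on edge]
    (4,4)@(9, 9): e=[26,24,38] → X
    (6,4)@(13, 9): e=[34,72,-18] → .
    (2,5)@(5, 11): e=[10,16,62] → X
    (5,5)@(11, 11): e=[22,88,-22] → .
  covered (12 px):
    . . . . . . . . . . .
    . . . . . . . . X . .
    . . . . . . . X . . .
    . . . . . X X . . . .
    . . . X X X . . . . .
    . . X X X . . . . . .
    . . X X . . . . . . .
T2:
  2·area = 16  (B↔C swapped to make it positive)
  edge (5, 2)→(6, 14): d=(1,12) right/bottom  bias=-1
  edge (6, 14)→(4, 6): d=(-2,-8) top-left  bias=+0
  edge (4, 6)→(5, 2): d=(1,-4) top-left  bias=+0
    (2,1)@(5, 3): e=[1,14,1] → X
    (3,1)@(7, 3): e=[-23,30,9] → .
    (2,2)@(5, 5): e=[3,10,3] → X
    (3,2)@(7, 5): e=[-21,26,11] → .
    (2,3)@(5, 7): e=[5,6,5] → X
    (3,3)@(7, 7): e=[-19,22,13] → .
    (2,4)@(5, 9): e=[7,2,7] → X
    (3,4)@(7, 9): e=[-17,18,15] → .
    (2,5)@(5, 11): e=[9,-2,9] → .
  covered (4 px):
    . . . . . . . . . . .
    . . X . . . . . . . .
    . . X . . . . . . . .
    . . X . . . . . . . .
    . . X . . . . . . . .
    . . . . . . . . . . .
    . . . . . . . . . . .
T3:
  2·area = 8
  edge (22, 12)→(16, 10): d=(-6,-2) top-left  bias=+0
  edge (16, 10)→(2, 4): d=(-14,-6) top-left  bias=+0
  edge (2, 4)→(22, 12): d=(20,8) right/bottom  bias=-1
    (0,2)@(1, 5): e=[0,-20,28] → .  [on edge]
    (3,3)@(7, 7): e=[0,-12,20] → .  [on edge]
    (4,3)@(9, 7): e=[4,0,4] → X  [on edge]
    (5,3)@(11, 7): e=[8,12,-12] → .
    (4,4)@(9, 9): e=[-8,-28,44] → .
    (6,4)@(13, 9): e=[0,-4,12] → .  [on edge]
    (9,5)@(19, 11): e=[0,4,4] → X  [on edge]
    (10,5)@(21, 11): e=[4,16,-12] → .
    (9,6)@(19, 13): e=[-12,-24,44] → .
  covered (2 px):
    . . . . . . . . . . .
    . . . . . . . . . . .
    . . . . . . . . . . .
    . . . . X . . . . . .
    . . . . . . . . . . .
    . . . . . . . . . X .
    . . . . . . . . . . .
T4:
  2·area = 92  (B↔C swapped to make it positive)
  edge (10, 0)→(12, 12): d=(2,12) right/bottom  bias=-1
  edge (12, 12)→(4, 10): d=(-8,-2) top-left  bias=+0
  edge (4, 10)→(10, 0): d=(6,-10) top-left  bias=+0
    (4,1)@(9, 3): e=[18,66,8] → X
    (5,1)@(11, 3): e=[-6,70,28] → .
    (3,2)@(7, 5): e=[46,46,0] → X  [on edge]
    (5,2)@(11, 5): e=[-2,54,40] → .
    (3,3)@(7, 7): e=[50,30,12] → X
    (5,3)@(11, 7): e=[2,38,52] → X
    (6,3)@(13, 7): e=[-22,42,72] → .
    (2,4)@(5, 9): e=[78,10,4] → X
    (6,4)@(13, 9): e=[-18,26,84] → .
    (2,5)@(5, 11): e=[82,-6,16] → .
    (3,5)@(7, 11): e=[58,-2,36] → .
    (4,5)@(9, 11): e=[34,2,56] → X
  covered (12 px):
    . . . . . . . . . . .
    . . . . X . . . . . .
    . . . X X . . . . . .
    . . . X X X . . . . .
    . . X X X X . . . . .
    . . . . X X . . . . .
    . . . . . . . . . . .

Z-buffer (winner per pixel, '.' = empty):
  . . . . . . . . . . .
  . . 2 . 4 . . . 1 . .
  . . 2 4 4 . . 1 . . .
  . 0 2 4 4 4 1 . . . .
  0 0 4 4 4 4 . . . . .
  0 0 1 1 4 4 . . . 3 .
  . . 1 1 0 . . . . . .

Result: -1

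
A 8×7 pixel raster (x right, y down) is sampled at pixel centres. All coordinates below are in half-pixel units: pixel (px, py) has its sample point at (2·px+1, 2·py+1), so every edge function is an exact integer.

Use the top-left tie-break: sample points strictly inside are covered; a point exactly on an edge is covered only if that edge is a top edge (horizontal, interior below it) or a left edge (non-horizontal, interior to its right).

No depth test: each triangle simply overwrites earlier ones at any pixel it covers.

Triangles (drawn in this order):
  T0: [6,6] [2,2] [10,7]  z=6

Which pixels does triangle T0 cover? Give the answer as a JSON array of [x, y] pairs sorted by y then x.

T0:
  2·area = 12
  edge (6, 6)→(2, 2): d=(-4,-4) top-left  bias=+0
  edge (2, 2)→(10, 7): d=(8,5) right/bottom  bias=-1
  edge (10, 7)→(6, 6): d=(-4,-1) top-left  bias=+0
    (0,0)@(1, 1): e=[0,-3,15] → ·  [on edge]
    (1,1)@(3, 3): e=[0,3,9] → #  [on edge]
    (2,1)@(5, 3): e=[8,-7,11] → ·
    (1,2)@(3, 5): e=[-8,19,1] → ·
    (2,2)@(5, 5): e=[0,9,3] → #  [on edge]
    (3,2)@(7, 5): e=[8,-1,5] → ·
    (2,3)@(5, 7): e=[-8,25,-5] → ·
    (3,3)@(7, 7): e=[0,15,-3] → ·  [on edge]
    (4,4)@(9, 9): e=[0,21,-9] → ·  [on edge]
    (5,5)@(11, 11): e=[0,27,-15] → ·  [on edge]
    (6,6)@(13, 13): e=[0,33,-21] → ·  [on edge]
  covered (2 px):
    · · · · · · · ·
    · # · · · · · ·
    · · # · · · · ·
    · · · · · · · ·
    · · · · · · · ·
    · · · · · · · ·
    · · · · · · · ·

Final: [[1,1],[2,2]]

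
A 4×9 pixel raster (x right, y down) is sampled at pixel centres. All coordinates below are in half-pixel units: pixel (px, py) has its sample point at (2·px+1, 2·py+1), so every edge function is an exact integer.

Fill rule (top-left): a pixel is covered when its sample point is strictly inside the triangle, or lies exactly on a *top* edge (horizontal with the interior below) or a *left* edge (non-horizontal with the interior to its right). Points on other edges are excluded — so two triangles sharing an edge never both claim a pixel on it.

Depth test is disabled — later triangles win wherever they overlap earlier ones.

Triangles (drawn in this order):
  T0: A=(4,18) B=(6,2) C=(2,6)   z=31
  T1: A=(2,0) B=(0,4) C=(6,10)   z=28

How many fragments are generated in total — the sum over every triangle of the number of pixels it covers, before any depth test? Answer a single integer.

T0:
  2·area = 56  (B↔C swapped to make it positive)
  edge (4, 18)→(2, 6): d=(-2,-12) top-left  bias=+0
  edge (2, 6)→(6, 2): d=(4,-4) top-left  bias=+0
  edge (6, 2)→(4, 18): d=(-2,16) right/bottom  bias=-1
    (3,0)@(7, 1): e=[70,0,-14] → ·  [on edge]
    (2,1)@(5, 3): e=[42,0,14] → #  [on edge]
    (3,1)@(7, 3): e=[66,8,-18] → ·
    (1,2)@(3, 5): e=[14,0,42] → #  [on edge]
    (3,2)@(7, 5): e=[62,16,-22] → ·
    (0,3)@(1, 7): e=[-14,0,70] → ·  [on edge]
    (1,3)@(3, 7): e=[10,8,38] → #
    (3,3)@(7, 7): e=[58,24,-26] → ·
    (1,4)@(3, 9): e=[6,16,34] → #
    (3,4)@(7, 9): e=[54,32,-30] → ·
    (1,5)@(3, 11): e=[2,24,30] → #
    (2,5)@(5, 11): e=[26,32,-2] → ·
  covered (8 px):
    · · · ·
    · · # ·
    · # # ·
    · # # ·
    · # # ·
    · # · ·
    · · · ·
    · · · ·
    · · · ·
T1:
  2·area = 36  (B↔C swapped to make it positive)
  edge (2, 0)→(6, 10): d=(4,10) right/bottom  bias=-1
  edge (6, 10)→(0, 4): d=(-6,-6) top-left  bias=+0
  edge (0, 4)→(2, 0): d=(2,-4) top-left  bias=+0
    (0,1)@(1, 3): e=[22,12,2] → #
    (1,1)@(3, 3): e=[2,24,10] → #
    (2,1)@(5, 3): e=[-18,36,18] → ·
    (0,2)@(1, 5): e=[30,0,6] → #  [on edge]
    (2,2)@(5, 5): e=[-10,24,22] → ·
    (0,3)@(1, 7): e=[38,-12,10] → ·
    (1,3)@(3, 7): e=[18,0,18] → #  [on edge]
    (2,3)@(5, 7): e=[-2,12,26] → ·
    (1,4)@(3, 9): e=[26,-12,22] → ·
    (2,4)@(5, 9): e=[6,0,30] → #  [on edge]
    (3,4)@(7, 9): e=[-14,12,38] → ·
    (2,5)@(5, 11): e=[14,-12,34] → ·
    (3,5)@(7, 11): e=[-6,0,42] → ·  [on edge]
  covered (6 px):
    · · · ·
    # # · ·
    # # · ·
    · # · ·
    · · # ·
    · · · ·
    · · · ·
    · · · ·
    · · · ·

Final: 14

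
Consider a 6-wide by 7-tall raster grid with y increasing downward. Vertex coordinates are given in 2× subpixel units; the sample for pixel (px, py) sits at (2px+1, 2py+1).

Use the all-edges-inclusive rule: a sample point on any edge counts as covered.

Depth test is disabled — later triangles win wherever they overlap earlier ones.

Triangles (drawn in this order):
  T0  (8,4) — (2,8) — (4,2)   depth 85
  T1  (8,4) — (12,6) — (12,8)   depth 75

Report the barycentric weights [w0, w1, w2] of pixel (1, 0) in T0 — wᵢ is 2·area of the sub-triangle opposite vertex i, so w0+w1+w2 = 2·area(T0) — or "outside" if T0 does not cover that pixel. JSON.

T0:
  2·area = 28
  edge (8, 4)→(2, 8): d=(-6,4) inclusive
  edge (2, 8)→(4, 2): d=(2,-6) inclusive
  edge (4, 2)→(8, 4): d=(4,2) inclusive
    (2,1)@(5, 3): e=[18,8,2] → #
    (3,1)@(7, 3): e=[10,20,-2] → ·
    (1,2)@(3, 5): e=[14,0,14] → #  [on edge]
    (3,2)@(7, 5): e=[-2,24,6] → ·
    (1,3)@(3, 7): e=[2,4,22] → #
    (2,3)@(5, 7): e=[-6,16,18] → ·
    (1,4)@(3, 9): e=[-10,8,30] → ·
    (0,5)@(1, 11): e=[-14,0,42] → ·  [on edge]
  covered (4 px):
    · · · · · ·
    · · # · · ·
    · # # · · ·
    · # · · · ·
    · · · · · ·
    · · · · · ·
    · · · · · ·
T1:
  2·area = 8
  edge (8, 4)→(12, 6): d=(4,2) inclusive
  edge (12, 6)→(12, 8): d=(0,2) inclusive
  edge (12, 8)→(8, 4): d=(-4,-4) inclusive
    (2,0)@(5, 1): e=[-6,14,0] → ·  [on edge]
    (3,1)@(7, 3): e=[-2,10,0] → ·  [on edge]
    (4,2)@(9, 5): e=[2,6,0] → #  [on edge]
    (5,2)@(11, 5): e=[-2,2,8] → ·
    (4,3)@(9, 7): e=[10,6,-8] → ·
    (5,3)@(11, 7): e=[6,2,0] → #  [on edge]
    (5,4)@(11, 9): e=[14,2,-8] → ·
  covered (2 px):
    · · · · · ·
    · · · · · ·
    · · · · # ·
    · · · · · #
    · · · · · ·
    · · · · · ·
    · · · · · ·

Final: "outside"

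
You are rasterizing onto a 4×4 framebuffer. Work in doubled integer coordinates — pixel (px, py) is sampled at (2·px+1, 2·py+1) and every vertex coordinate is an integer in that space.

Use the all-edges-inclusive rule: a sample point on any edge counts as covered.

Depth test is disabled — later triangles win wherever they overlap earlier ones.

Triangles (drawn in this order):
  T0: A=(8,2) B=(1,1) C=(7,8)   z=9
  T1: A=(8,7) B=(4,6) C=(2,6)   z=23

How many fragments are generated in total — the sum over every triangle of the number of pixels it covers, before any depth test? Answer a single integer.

T0:
  2·area = 43  (B↔C swapped to make it positive)
  edge (8, 2)→(7, 8): d=(-1,6) inclusive
  edge (7, 8)→(1, 1): d=(-6,-7) inclusive
  edge (1, 1)→(8, 2): d=(7,1) inclusive
    (0,0)@(1, 1): e=[43,0,0] → #  [on edge]
    (1,0)@(3, 1): e=[31,14,-2] → ·
    (0,1)@(1, 3): e=[41,-12,14] → ·
    (1,1)@(3, 3): e=[29,2,12] → #
    (2,1)@(5, 3): e=[17,16,10] → #
    (3,1)@(7, 3): e=[5,30,8] → #
    (1,2)@(3, 5): e=[27,-10,26] → ·
    (2,2)@(5, 5): e=[15,4,24] → #
    (2,3)@(5, 7): e=[13,-8,38] → ·
    (3,3)@(7, 7): e=[1,6,36] → #
  covered (7 px):
    # · · ·
    · # # #
    · · # #
    · · · #
T1:
  2·area = 2  (B↔C swapped to make it positive)
  edge (8, 7)→(2, 6): d=(-6,-1) inclusive
  edge (2, 6)→(4, 6): d=(2,0) inclusive
  edge (4, 6)→(8, 7): d=(4,1) inclusive
  covered (0 px):
    · · · ·
    · · · ·
    · · · ·
    · · · ·

Result: 7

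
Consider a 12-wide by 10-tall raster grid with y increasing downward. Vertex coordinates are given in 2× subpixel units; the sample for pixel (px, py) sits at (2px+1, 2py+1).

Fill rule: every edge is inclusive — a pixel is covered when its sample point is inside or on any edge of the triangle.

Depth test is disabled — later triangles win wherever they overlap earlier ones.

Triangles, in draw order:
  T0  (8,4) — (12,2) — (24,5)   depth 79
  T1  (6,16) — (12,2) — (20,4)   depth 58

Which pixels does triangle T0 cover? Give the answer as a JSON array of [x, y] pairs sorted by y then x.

T0:
  2·area = 36
  edge (8, 4)→(12, 2): d=(4,-2) inclusive
  edge (12, 2)→(24, 5): d=(12,3) inclusive
  edge (24, 5)→(8, 4): d=(-16,-1) inclusive
    (5,1)@(11, 3): e=[2,15,19] → █
    (6,1)@(13, 3): e=[6,9,21] → █
    (7,1)@(15, 3): e=[10,3,23] → █
    (8,1)@(17, 3): e=[14,-3,25] → ·
    (5,2)@(11, 5): e=[10,39,-13] → ·
    (6,2)@(13, 5): e=[14,33,-11] → ·
    (7,2)@(15, 5): e=[18,27,-9] → ·
  covered (3 px):
    · · · · · · · · · · · ·
    · · · · · █ █ █ · · · ·
    · · · · · · · · · · · ·
    · · · · · · · · · · · ·
    · · · · · · · · · · · ·
    · · · · · · · · · · · ·
    · · · · · · · · · · · ·
    · · · · · · · · · · · ·
    · · · · · · · · · · · ·
    · · · · · · · · · · · ·
T1:
  2·area = 124
  edge (6, 16)→(12, 2): d=(6,-14) inclusive
  edge (12, 2)→(20, 4): d=(8,2) inclusive
  edge (20, 4)→(6, 16): d=(-14,12) inclusive
    (6,1)@(13, 3): e=[20,6,98] → █
    (7,1)@(15, 3): e=[48,2,74] → █
    (8,1)@(17, 3): e=[76,-2,50] → ·
    (5,2)@(11, 5): e=[4,26,94] → █
    (8,2)@(17, 5): e=[88,14,22] → █
    (9,2)@(19, 5): e=[116,10,-2] → ·
    (5,3)@(11, 7): e=[16,42,66] → █
    (8,3)@(17, 7): e=[100,30,-6] → ·
    (4,4)@(9, 9): e=[0,62,62] → █  [on edge]
    (7,4)@(15, 9): e=[84,50,-10] → ·
    (4,5)@(9, 11): e=[12,78,34] → █
    (6,5)@(13, 11): e=[68,70,-14] → ·
  covered (16 px):
    · · · · · · · · · · · ·
    · · · · · · █ █ · · · ·
    · · · · · █ █ █ █ · · ·
    · · · · · █ █ █ · · · ·
    · · · · █ █ █ · · · · ·
    · · · · █ █ · · · · · ·
    · · · · █ · · · · · · ·
    · · · █ · · · · · · · ·
    · · · · · · · · · · · ·
    · · · · · · · · · · · ·

Final: [[5,1],[6,1],[7,1]]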